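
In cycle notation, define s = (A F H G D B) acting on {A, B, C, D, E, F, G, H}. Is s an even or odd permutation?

The cycle lengths are 6, 1, 1.
A cycle of length ℓ contributes ℓ−1 transpositions, so s is a product of 5 transpositions — odd.

odd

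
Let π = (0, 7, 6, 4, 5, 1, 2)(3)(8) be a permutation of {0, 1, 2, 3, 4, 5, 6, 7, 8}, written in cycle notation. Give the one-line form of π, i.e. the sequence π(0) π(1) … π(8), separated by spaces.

7 2 0 3 5 1 4 6 8

Each element maps to the next entry in its cycle (wrapping to the front): 0↦7, 1↦2, 2↦0, 3↦3, 4↦5, 5↦1, 6↦4, 7↦6, 8↦8.
So the one-line form is 7 2 0 3 5 1 4 6 8.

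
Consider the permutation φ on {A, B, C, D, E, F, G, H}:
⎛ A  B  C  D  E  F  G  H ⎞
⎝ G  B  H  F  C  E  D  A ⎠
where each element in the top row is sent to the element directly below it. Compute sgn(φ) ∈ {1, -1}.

In disjoint-cycle form the cycle lengths are 7, 1.
A cycle is odd iff its length is even; φ has 0 even-length cycles, so sgn(φ) = (−1)^0 and φ is even.

1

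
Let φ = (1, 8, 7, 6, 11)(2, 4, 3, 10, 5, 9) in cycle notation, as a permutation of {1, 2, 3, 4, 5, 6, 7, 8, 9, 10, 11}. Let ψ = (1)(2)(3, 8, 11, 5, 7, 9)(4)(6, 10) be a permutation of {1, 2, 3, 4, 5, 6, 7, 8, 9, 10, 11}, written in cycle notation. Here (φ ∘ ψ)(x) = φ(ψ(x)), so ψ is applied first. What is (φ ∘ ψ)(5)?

6

First apply ψ: ψ(5) = 7, then φ(7) = 6. Thus (φ ∘ ψ)(5) = 6.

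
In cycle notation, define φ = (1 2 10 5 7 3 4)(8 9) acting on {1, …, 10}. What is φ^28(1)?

1

1 lies in the 7-cycle (1 2 10 5 7 3 4).
On a 7-cycle, φ^7 is the identity, so φ^28 = φ^0 there (28 ≡ 0 mod 7).
So φ^28(1) = 1.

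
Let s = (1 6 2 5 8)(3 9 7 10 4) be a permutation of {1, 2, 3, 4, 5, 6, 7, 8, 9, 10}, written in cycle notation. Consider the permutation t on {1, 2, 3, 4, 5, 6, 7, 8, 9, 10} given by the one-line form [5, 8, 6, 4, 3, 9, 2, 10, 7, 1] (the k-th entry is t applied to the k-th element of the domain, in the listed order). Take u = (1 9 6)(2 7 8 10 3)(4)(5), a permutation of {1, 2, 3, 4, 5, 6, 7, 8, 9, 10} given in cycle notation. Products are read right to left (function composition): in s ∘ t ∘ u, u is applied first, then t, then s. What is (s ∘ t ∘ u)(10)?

(s ∘ t ∘ u)(10) = s(t(u(10))). u(10) = 3, then t(3) = 6, then s(6) = 2, so the result is 2.

2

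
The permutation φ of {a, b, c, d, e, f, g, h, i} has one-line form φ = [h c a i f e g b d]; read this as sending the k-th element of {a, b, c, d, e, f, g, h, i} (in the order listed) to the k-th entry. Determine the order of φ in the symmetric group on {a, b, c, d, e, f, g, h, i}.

Decomposing into disjoint cycles gives cycle lengths 4, 2, 2, 1.
Since disjoint cycles commute, ord(φ) = lcm(4, 2, 2) = 4.

4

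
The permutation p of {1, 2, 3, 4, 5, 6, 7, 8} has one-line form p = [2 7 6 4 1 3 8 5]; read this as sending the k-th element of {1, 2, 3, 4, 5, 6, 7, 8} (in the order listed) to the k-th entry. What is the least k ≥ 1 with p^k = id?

Writing p as disjoint cycles, the cycle lengths are 5, 2, 1.
Since disjoint cycles commute, ord(p) = lcm(5, 2) = 10.

10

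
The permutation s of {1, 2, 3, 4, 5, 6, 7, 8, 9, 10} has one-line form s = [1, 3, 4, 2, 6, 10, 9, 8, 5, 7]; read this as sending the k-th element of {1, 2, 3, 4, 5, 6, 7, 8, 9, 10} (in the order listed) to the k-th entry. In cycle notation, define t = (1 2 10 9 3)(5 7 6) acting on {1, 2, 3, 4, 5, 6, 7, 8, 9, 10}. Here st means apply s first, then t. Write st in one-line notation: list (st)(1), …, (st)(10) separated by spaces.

2 1 4 10 5 9 3 8 7 6

Chase each element through s then t: 1 → 1 → 2; 2 → 3 → 1; 3 → 4 → 4; 4 → 2 → 10; 5 → 6 → 5; 6 → 10 → 9; 7 → 9 → 3; 8 → 8 → 8; 9 → 5 → 7; 10 → 7 → 6.
Collecting the images, st = [2 1 4 10 5 9 3 8 7 6].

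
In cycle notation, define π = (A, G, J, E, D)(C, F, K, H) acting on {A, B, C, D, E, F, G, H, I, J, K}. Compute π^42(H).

F

H lies in the 4-cycle (C, F, K, H).
Powers repeat with period 4 on this cycle, and 42 mod 4 = 2, so π^42(H) = π^2(H).
Stepping 2 places around the cycle: H → C → F.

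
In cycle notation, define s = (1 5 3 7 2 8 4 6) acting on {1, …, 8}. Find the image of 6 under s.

In the cycle (1 5 3 7 2 8 4 6), 6 is followed by 1, so s(6) = 1.

1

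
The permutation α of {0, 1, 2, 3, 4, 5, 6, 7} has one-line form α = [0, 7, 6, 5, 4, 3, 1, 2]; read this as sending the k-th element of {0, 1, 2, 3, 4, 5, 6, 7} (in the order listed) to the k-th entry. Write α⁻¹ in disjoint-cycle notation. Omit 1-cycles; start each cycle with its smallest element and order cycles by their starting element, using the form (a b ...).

(1 6 2 7)(3 5)

First write α in disjoint cycles: (1 7 2 6)(3 5).
Reversing each cycle (and rotating so the smallest element leads) gives α⁻¹ = (1 6 2 7)(3 5).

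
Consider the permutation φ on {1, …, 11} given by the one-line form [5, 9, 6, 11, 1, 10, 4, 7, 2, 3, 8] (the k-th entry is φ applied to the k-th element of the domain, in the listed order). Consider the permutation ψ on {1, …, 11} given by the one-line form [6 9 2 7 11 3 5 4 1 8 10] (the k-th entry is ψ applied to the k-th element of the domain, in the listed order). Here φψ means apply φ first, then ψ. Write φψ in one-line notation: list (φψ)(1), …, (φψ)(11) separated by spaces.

11 1 3 10 6 8 7 5 9 2 4

(φψ)(x) = ψ(φ(x)). Computing each image: ψ(φ(1)) = ψ(5) = 11, ψ(φ(2)) = ψ(9) = 1, ψ(φ(3)) = ψ(6) = 3, ψ(φ(4)) = ψ(11) = 10, ψ(φ(5)) = ψ(1) = 6, ψ(φ(6)) = ψ(10) = 8, ψ(φ(7)) = ψ(4) = 7, ψ(φ(8)) = ψ(7) = 5, ψ(φ(9)) = ψ(2) = 9, ψ(φ(10)) = ψ(3) = 2, ψ(φ(11)) = ψ(8) = 4.
Hence φψ = [11 1 3 10 6 8 7 5 9 2 4].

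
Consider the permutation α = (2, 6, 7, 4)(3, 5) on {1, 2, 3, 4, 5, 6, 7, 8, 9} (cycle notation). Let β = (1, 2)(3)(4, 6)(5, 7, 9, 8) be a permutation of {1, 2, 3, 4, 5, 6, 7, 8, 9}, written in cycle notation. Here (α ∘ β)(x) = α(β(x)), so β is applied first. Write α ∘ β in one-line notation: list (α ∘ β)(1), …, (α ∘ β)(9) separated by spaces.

For each element, apply β then α: 1 → 2 → 6; 2 → 1 → 1; 3 → 3 → 5; 4 → 6 → 7; 5 → 7 → 4; 6 → 4 → 2; 7 → 9 → 9; 8 → 5 → 3; 9 → 8 → 8.
So α ∘ β in one-line form is 6 1 5 7 4 2 9 3 8.

6 1 5 7 4 2 9 3 8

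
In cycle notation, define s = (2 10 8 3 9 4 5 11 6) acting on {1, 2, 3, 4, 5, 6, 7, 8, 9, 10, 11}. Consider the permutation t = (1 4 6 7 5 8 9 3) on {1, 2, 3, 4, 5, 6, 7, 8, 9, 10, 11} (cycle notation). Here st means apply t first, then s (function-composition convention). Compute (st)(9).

(st)(9) = s(t(9)). t(9) = 3, then s(3) = 9. So (st)(9) = 9.

9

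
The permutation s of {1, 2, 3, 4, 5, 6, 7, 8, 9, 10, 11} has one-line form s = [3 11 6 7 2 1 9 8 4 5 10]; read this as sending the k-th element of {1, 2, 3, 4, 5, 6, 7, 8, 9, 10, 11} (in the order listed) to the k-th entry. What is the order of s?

Decomposing into disjoint cycles gives cycle lengths 4, 3, 3, 1.
The order is lcm(4, 3, 3) = 12.

12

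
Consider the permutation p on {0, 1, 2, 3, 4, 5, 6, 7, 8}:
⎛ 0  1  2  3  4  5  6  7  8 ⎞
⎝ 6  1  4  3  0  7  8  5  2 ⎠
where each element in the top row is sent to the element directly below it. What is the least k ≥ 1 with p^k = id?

Decomposing into disjoint cycles gives cycle lengths 5, 2, 1, 1.
The order is lcm(5, 2) = 10.

10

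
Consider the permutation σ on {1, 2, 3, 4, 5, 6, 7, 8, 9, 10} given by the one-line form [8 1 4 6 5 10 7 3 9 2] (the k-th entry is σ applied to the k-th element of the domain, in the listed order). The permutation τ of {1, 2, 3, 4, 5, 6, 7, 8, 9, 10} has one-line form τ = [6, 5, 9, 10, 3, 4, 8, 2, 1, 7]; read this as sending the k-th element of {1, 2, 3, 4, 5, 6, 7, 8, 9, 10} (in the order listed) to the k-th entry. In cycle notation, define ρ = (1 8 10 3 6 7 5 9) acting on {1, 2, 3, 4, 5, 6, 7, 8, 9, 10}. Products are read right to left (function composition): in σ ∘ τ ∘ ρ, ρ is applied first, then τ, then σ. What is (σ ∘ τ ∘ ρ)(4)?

Chase 4: ρ(4) = 4; τ(4) = 10; σ(10) = 2. Hence (σ ∘ τ ∘ ρ)(4) = 2.

2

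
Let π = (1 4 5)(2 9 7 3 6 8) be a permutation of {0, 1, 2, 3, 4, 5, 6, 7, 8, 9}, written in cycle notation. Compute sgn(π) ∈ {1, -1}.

The cycle lengths are 6, 3, 1.
A cycle of length ℓ contributes ℓ−1 transpositions, so π is a product of 5 + 2 = 7 transpositions — odd.

-1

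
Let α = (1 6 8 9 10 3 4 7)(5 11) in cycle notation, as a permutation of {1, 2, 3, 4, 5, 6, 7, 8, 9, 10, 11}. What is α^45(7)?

10

7 lies in the 8-cycle (1 6 8 9 10 3 4 7).
Powers repeat with period 8 on this cycle, and 45 mod 8 = 5, so α^45(7) = α^5(7).
Stepping 5 places around the cycle: 7 → 1 → 6 → 8 → 9 → 10.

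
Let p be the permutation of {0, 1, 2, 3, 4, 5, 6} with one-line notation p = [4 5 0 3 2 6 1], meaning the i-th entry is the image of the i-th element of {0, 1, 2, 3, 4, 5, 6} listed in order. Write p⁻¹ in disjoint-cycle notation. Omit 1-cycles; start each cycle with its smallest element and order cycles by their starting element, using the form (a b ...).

(0 2 4)(1 6 5)

First write p in disjoint cycles: (0 4 2)(1 5 6).
Reversing each cycle (and rotating so the smallest element leads) gives p⁻¹ = (0 2 4)(1 6 5).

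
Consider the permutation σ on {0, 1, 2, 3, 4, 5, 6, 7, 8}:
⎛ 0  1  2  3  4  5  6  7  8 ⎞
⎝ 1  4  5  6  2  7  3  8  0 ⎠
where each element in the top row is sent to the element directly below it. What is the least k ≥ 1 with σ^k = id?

The disjoint-cycle form of σ has cycle lengths 7, 2.
The order of σ is the least common multiple of its cycle lengths: lcm(7, 2) = 14.

14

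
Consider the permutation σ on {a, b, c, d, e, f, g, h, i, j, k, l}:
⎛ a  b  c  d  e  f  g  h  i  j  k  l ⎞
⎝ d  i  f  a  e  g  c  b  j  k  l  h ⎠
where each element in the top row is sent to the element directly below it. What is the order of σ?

Writing σ as disjoint cycles, the cycle lengths are 6, 3, 2, 1.
The order is lcm(6, 3, 2) = 6.

6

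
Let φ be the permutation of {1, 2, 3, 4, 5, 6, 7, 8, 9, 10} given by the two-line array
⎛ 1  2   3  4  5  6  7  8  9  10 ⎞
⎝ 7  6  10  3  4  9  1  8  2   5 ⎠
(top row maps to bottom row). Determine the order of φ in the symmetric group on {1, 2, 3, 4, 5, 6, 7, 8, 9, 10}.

Writing φ as disjoint cycles, the cycle lengths are 4, 3, 2, 1.
The order of φ is the least common multiple of its cycle lengths: lcm(4, 3, 2) = 12.

12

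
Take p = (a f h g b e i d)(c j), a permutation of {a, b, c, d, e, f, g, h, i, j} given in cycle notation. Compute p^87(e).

b

e lies in the 8-cycle (a f h g b e i d).
On an 8-cycle, p^8 is the identity, so p^87 = p^7 there (87 ≡ 7 mod 8).
Stepping 7 places around the cycle: e → i → d → a → f → h → g → b.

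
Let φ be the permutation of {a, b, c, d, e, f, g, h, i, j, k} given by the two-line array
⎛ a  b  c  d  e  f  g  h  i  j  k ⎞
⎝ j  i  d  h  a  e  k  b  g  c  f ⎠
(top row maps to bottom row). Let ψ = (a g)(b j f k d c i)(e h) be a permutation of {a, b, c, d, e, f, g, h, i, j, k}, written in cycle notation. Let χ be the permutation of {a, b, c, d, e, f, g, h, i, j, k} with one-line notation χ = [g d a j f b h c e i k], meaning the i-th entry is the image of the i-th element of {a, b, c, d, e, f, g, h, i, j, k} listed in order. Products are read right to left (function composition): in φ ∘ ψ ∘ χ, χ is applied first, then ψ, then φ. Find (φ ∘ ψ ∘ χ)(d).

Chase d: χ(d) = j; ψ(j) = f; φ(f) = e. Hence (φ ∘ ψ ∘ χ)(d) = e.

e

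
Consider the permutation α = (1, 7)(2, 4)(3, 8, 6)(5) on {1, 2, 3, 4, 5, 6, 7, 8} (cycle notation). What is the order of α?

The disjoint cycles have lengths 3, 2, 2, 1.
The order of α is the least common multiple of its cycle lengths: lcm(3, 2, 2) = 6.

6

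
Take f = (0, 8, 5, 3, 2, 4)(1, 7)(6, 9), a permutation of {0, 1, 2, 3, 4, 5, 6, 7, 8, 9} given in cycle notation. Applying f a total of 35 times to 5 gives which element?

8

5 lies in the 6-cycle (0, 8, 5, 3, 2, 4).
On a 6-cycle, f^6 is the identity, so f^35 = f^5 there (35 ≡ 5 mod 6).
Advancing 5 steps from 5: 5 → 3 → 2 → 4 → 0 → 8.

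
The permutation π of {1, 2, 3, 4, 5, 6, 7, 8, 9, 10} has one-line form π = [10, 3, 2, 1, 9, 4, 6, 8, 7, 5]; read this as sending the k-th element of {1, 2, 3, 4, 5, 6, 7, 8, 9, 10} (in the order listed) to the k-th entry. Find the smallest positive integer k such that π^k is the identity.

Writing π as disjoint cycles, the cycle lengths are 7, 2, 1.
Since disjoint cycles commute, ord(π) = lcm(7, 2) = 14.

14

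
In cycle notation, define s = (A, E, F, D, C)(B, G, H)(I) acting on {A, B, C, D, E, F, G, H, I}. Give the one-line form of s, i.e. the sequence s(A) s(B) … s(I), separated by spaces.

Reading each image from the cycles: A↦E, B↦G, C↦A, D↦C, E↦F, F↦D, G↦H, H↦B, I↦I.
So the one-line form is E G A C F D H B I.

E G A C F D H B I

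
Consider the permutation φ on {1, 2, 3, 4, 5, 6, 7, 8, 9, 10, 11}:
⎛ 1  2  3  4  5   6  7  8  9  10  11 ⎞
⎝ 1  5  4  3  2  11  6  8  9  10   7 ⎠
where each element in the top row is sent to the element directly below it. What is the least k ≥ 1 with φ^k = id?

6

Decomposing into disjoint cycles gives cycle lengths 3, 2, 2, 1, 1, 1, 1.
The order is lcm(3, 2, 2) = 6.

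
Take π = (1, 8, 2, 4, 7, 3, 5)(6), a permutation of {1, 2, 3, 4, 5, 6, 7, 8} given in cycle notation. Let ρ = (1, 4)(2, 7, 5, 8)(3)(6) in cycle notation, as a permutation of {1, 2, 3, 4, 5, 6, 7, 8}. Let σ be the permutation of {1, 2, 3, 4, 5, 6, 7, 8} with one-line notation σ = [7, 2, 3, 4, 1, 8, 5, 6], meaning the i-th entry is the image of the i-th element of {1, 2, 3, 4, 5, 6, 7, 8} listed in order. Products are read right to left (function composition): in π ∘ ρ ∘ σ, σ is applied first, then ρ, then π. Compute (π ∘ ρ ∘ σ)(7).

Chase 7: σ(7) = 5; ρ(5) = 8; π(8) = 2. Hence (π ∘ ρ ∘ σ)(7) = 2.

2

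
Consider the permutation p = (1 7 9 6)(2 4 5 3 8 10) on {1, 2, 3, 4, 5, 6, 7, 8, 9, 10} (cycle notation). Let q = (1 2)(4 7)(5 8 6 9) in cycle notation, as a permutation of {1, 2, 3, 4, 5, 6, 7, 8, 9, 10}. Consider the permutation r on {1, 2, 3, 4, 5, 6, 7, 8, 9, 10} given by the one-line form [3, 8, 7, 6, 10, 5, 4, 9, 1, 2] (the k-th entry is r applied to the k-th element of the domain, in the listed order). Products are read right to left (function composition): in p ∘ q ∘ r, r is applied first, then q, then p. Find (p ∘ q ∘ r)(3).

5

Chase 3: r(3) = 7; q(7) = 4; p(4) = 5. Hence (p ∘ q ∘ r)(3) = 5.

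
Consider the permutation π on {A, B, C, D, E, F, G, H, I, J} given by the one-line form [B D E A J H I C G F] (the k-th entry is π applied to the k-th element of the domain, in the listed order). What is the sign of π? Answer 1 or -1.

In disjoint-cycle form the cycle lengths are 5, 3, 2.
A cycle is odd iff its length is even; π has 1 even-length cycle, so sgn(π) = (−1)^1 and π is odd.

-1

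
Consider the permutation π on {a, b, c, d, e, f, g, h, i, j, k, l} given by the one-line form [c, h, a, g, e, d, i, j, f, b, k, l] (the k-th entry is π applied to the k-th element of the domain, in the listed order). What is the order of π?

12

Decomposing into disjoint cycles gives cycle lengths 4, 3, 2, 1, 1, 1.
The order of π is the least common multiple of its cycle lengths: lcm(4, 3, 2) = 12.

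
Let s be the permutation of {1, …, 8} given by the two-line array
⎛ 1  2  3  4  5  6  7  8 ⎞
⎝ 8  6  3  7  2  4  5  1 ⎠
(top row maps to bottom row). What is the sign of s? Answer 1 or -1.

-1

In disjoint-cycle form the cycle lengths are 5, 2, 1.
A cycle is odd iff its length is even; s has 1 even-length cycle, so sgn(s) = (−1)^1 and s is odd.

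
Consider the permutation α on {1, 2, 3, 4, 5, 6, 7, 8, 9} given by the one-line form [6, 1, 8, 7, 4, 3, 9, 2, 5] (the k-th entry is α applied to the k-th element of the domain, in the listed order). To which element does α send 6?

3

6 is element number 6 of the domain, and entry number 6 of the one-line form is 3, so α(6) = 3.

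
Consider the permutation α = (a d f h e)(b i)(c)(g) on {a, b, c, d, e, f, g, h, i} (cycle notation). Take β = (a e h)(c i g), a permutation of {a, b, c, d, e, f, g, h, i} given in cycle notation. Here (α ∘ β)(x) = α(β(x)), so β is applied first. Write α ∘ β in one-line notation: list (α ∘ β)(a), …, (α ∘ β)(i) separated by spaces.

For each element, apply β then α: a → e → a; b → b → i; c → i → b; d → d → f; e → h → e; f → f → h; g → c → c; h → a → d; i → g → g.
Collecting the images, α ∘ β = [a i b f e h c d g].

a i b f e h c d g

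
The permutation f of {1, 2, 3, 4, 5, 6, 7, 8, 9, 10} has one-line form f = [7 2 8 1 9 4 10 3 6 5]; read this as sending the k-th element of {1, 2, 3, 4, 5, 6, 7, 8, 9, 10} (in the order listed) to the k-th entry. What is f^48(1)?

Tracing 1 → 7 → … returns to 1 after 7 steps, so 1 lies in a 7-cycle (1, 7, 10, 5, 9, 6, 4).
On a 7-cycle, f^7 is the identity, so f^48 = f^6 there (48 ≡ 6 mod 7).
Advancing 6 steps from 1: 1 → 7 → 10 → 5 → 9 → 6 → 4.

4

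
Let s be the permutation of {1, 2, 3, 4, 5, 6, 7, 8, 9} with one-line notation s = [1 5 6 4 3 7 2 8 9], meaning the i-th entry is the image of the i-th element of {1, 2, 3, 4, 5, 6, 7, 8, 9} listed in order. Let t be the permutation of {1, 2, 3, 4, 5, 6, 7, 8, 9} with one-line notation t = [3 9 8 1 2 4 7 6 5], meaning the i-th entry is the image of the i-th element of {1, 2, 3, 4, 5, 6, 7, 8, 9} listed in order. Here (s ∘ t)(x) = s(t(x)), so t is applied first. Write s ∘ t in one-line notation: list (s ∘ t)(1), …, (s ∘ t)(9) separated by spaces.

6 9 8 1 5 4 2 7 3

Chase each element through t then s: 1 → 3 → 6; 2 → 9 → 9; 3 → 8 → 8; 4 → 1 → 1; 5 → 2 → 5; 6 → 4 → 4; 7 → 7 → 2; 8 → 6 → 7; 9 → 5 → 3.
So s ∘ t in one-line form is 6 9 8 1 5 4 2 7 3.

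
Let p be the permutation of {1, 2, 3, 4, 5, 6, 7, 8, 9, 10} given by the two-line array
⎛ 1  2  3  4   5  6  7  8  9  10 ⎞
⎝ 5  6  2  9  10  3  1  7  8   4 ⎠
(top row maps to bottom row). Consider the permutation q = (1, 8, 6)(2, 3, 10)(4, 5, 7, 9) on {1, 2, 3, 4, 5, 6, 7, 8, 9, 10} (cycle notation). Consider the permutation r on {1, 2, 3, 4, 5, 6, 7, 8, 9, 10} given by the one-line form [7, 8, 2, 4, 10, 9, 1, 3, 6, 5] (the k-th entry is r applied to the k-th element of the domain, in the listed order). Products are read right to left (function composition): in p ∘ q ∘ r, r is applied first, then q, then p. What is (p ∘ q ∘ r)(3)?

2

Apply the permutations in order: r(3) = 2, then q(2) = 3, then p(3) = 2. So (p ∘ q ∘ r)(3) = 2.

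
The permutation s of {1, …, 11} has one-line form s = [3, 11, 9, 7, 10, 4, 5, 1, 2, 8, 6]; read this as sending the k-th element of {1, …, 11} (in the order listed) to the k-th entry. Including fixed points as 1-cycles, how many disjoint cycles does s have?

The cycle decomposition is (1 3 9 2 11 6 4 7 5 10 8), which has 1 cycle (counting 1-cycles).

1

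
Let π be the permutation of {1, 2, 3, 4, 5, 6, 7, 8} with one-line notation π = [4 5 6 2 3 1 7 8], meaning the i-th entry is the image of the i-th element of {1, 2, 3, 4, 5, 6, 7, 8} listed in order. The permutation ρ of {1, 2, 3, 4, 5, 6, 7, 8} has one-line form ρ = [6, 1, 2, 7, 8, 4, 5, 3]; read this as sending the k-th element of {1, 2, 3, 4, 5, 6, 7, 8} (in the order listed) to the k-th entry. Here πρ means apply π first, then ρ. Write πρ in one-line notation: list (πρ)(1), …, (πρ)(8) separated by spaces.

7 8 4 1 2 6 5 3

Chase each element through π then ρ: 1 → 4 → 7; 2 → 5 → 8; 3 → 6 → 4; 4 → 2 → 1; 5 → 3 → 2; 6 → 1 → 6; 7 → 7 → 5; 8 → 8 → 3.
Collecting the images, πρ = [7 8 4 1 2 6 5 3].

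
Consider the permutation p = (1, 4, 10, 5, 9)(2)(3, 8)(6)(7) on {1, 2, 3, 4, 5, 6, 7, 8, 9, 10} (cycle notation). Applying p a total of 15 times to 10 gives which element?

10

10 lies in the 5-cycle (1, 4, 10, 5, 9).
Powers repeat with period 5 on this cycle, and 15 mod 5 = 0, so p^15(10) = p^0(10).
So p^15(10) = 10.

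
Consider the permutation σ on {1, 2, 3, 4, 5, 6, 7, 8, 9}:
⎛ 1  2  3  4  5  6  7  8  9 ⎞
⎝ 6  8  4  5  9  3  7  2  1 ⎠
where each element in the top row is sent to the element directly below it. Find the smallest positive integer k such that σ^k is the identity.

6

Writing σ as disjoint cycles, the cycle lengths are 6, 2, 1.
Since disjoint cycles commute, ord(σ) = lcm(6, 2) = 6.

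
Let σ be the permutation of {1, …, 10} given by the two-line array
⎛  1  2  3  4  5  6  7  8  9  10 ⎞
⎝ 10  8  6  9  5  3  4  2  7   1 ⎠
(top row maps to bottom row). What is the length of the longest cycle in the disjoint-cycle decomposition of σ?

3

Decomposing into disjoint cycles gives (1 10)(2 8)(3 6)(4 9 7); the longest has length 3.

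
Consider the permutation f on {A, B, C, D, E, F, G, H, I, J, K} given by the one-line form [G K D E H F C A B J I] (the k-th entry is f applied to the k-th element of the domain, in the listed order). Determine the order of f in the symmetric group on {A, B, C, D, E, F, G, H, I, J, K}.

Decomposing into disjoint cycles gives cycle lengths 6, 3, 1, 1.
The order is lcm(6, 3) = 6.

6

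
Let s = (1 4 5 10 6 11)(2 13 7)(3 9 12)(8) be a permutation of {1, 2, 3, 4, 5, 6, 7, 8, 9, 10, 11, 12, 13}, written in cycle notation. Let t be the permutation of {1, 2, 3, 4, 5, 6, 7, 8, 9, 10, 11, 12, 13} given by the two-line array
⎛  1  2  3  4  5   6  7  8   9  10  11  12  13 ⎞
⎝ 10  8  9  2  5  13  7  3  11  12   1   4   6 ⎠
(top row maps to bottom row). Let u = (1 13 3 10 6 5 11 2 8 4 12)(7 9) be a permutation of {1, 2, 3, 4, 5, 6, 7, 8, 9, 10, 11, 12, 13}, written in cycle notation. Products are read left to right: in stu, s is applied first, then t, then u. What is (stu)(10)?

3

(stu)(10) = u(t(s(10))). s(10) = 6, then t(6) = 13, then u(13) = 3, so the result is 3.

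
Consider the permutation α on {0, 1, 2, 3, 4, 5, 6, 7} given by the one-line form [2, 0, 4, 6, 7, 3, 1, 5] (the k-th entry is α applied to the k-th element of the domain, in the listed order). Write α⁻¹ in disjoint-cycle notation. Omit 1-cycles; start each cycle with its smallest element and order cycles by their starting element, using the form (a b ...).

(0 1 6 3 5 7 4 2)

The cycle decomposition of α is (0 2 4 7 5 3 6 1).
The inverse reverses every cycle; in canonical form, α⁻¹ = (0 1 6 3 5 7 4 2).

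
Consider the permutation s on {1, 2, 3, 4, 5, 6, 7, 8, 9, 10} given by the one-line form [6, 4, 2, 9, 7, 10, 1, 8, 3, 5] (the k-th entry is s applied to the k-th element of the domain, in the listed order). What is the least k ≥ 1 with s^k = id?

Writing s as disjoint cycles, the cycle lengths are 5, 4, 1.
The order of s is the least common multiple of its cycle lengths: lcm(5, 4) = 20.

20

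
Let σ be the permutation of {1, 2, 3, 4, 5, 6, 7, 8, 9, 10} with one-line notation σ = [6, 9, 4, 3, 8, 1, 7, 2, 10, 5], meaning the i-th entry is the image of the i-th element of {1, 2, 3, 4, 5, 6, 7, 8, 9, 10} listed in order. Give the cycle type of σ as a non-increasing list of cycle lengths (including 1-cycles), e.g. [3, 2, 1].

[5, 2, 2, 1]

The disjoint cycles are (1, 6)(2, 9, 10, 5, 8)(3, 4)(7), with lengths 5, 2, 2, 1 in non-increasing order.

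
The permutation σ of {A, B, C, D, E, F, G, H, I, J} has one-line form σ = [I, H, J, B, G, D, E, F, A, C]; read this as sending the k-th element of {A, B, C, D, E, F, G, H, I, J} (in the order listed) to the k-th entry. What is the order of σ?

The disjoint-cycle form of σ has cycle lengths 4, 2, 2, 2.
Since disjoint cycles commute, ord(σ) = lcm(4, 2, 2, 2) = 4.

4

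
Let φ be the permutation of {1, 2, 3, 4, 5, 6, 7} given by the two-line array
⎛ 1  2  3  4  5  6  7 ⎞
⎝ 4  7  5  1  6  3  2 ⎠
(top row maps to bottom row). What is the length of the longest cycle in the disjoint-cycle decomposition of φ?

3

Decomposing into disjoint cycles gives (1, 4)(2, 7)(3, 5, 6); the longest has length 3.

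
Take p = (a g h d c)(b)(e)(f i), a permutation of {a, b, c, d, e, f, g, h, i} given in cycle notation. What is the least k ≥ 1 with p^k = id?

10

The disjoint cycles have lengths 5, 2, 1, 1.
The order of p is the least common multiple of its cycle lengths: lcm(5, 2) = 10.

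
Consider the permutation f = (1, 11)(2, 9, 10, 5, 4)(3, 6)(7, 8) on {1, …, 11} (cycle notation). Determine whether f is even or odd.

odd

The cycle lengths are 5, 2, 2, 2.
A cycle is odd iff its length is even; f has 3 even-length cycles, so sgn(f) = (−1)^3 and f is odd.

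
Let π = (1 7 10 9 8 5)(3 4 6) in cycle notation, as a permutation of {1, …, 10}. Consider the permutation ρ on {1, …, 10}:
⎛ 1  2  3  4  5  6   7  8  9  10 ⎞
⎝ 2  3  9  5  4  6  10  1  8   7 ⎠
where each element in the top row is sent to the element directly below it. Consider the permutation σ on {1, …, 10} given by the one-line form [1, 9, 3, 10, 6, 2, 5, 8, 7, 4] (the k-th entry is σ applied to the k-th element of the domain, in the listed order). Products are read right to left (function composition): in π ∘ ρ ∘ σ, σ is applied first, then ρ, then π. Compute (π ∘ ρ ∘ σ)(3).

8

Apply the permutations in order: σ(3) = 3, then ρ(3) = 9, then π(9) = 8. So (π ∘ ρ ∘ σ)(3) = 8.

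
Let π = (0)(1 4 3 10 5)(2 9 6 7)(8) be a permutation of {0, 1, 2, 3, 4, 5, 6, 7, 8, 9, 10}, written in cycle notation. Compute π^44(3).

3 lies in the 5-cycle (1 4 3 10 5).
Since the cycle has length 5, π^44 acts on it the same as π^4 (44 mod 5 = 4).
Advancing 4 steps from 3: 3 → 10 → 5 → 1 → 4.

4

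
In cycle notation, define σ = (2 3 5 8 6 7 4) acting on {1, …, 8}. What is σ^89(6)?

5

6 lies in the 7-cycle (2 3 5 8 6 7 4).
Powers repeat with period 7 on this cycle, and 89 mod 7 = 5, so σ^89(6) = σ^5(6).
Advancing 5 steps from 6: 6 → 7 → 4 → 2 → 3 → 5.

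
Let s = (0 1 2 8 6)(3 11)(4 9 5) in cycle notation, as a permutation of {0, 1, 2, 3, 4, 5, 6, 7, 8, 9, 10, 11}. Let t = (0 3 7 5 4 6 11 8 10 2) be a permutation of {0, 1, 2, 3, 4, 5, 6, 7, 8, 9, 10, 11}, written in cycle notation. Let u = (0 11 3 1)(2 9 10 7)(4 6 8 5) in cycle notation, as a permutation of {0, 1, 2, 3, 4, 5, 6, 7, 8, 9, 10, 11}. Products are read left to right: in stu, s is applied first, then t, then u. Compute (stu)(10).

(stu)(10) = u(t(s(10))). s(10) = 10, then t(10) = 2, then u(2) = 9, so the result is 9.

9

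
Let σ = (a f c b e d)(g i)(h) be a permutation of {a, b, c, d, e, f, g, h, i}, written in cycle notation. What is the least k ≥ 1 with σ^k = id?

The cycle type of σ is (6, 2, 1).
The order of σ is the least common multiple of its cycle lengths: lcm(6, 2) = 6.

6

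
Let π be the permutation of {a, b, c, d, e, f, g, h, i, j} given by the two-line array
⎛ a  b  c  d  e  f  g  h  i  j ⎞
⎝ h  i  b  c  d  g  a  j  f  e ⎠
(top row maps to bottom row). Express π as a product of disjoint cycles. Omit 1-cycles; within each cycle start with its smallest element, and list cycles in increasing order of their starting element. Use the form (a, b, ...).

(a, h, j, e, d, c, b, i, f, g)

From a: a → h → j → e → d → c → b → i → f → g → a, closing the cycle (a, h, j, e, d, c, b, i, f, g).
Continuing from each remaining unvisited element yields (a, h, j, e, d, c, b, i, f, g).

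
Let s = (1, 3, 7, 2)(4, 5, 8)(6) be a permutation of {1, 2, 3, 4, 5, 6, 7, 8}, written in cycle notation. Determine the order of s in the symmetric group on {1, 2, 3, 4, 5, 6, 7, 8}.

12

The cycle type of s is (4, 3, 1).
Since disjoint cycles commute, ord(s) = lcm(4, 3) = 12.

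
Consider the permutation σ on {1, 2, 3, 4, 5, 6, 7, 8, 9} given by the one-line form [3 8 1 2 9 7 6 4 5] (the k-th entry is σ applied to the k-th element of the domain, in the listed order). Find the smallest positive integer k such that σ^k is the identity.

6

The disjoint-cycle form of σ has cycle lengths 3, 2, 2, 2.
Since disjoint cycles commute, ord(σ) = lcm(3, 2, 2, 2) = 6.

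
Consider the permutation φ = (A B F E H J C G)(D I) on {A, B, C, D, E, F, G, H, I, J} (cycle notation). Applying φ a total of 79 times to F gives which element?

B

F lies in the 8-cycle (A B F E H J C G).
On an 8-cycle, φ^8 is the identity, so φ^79 = φ^7 there (79 ≡ 7 mod 8).
Stepping 7 places around the cycle: F → E → H → J → C → G → A → B.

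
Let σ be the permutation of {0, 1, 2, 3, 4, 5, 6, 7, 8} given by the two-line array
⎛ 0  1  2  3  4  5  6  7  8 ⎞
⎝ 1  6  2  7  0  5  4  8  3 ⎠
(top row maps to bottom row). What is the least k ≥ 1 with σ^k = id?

Writing σ as disjoint cycles, the cycle lengths are 4, 3, 1, 1.
The order of σ is the least common multiple of its cycle lengths: lcm(4, 3) = 12.

12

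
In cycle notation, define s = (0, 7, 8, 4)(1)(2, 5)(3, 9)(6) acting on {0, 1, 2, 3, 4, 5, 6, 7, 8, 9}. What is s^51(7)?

7 lies in the 4-cycle (0, 7, 8, 4).
Since the cycle has length 4, s^51 acts on it the same as s^3 (51 mod 4 = 3).
Advancing 3 steps from 7: 7 → 8 → 4 → 0.

0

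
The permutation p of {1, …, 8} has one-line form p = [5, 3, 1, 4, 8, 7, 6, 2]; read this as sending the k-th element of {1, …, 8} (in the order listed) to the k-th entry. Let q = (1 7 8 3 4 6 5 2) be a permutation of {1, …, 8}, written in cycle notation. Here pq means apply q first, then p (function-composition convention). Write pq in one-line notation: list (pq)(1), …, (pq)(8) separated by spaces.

(pq)(x) = p(q(x)). Computing each image: p(q(1)) = p(7) = 6, p(q(2)) = p(1) = 5, p(q(3)) = p(4) = 4, p(q(4)) = p(6) = 7, p(q(5)) = p(2) = 3, p(q(6)) = p(5) = 8, p(q(7)) = p(8) = 2, p(q(8)) = p(3) = 1.
Hence pq = [6 5 4 7 3 8 2 1].

6 5 4 7 3 8 2 1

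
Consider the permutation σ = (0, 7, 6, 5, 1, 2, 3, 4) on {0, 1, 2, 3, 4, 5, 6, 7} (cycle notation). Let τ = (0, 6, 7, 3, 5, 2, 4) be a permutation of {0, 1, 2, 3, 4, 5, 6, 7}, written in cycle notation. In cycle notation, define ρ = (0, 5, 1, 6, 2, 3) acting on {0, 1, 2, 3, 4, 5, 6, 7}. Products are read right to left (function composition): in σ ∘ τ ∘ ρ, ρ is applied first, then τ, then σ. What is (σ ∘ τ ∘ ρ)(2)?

Chase 2: ρ(2) = 3; τ(3) = 5; σ(5) = 1. Hence (σ ∘ τ ∘ ρ)(2) = 1.

1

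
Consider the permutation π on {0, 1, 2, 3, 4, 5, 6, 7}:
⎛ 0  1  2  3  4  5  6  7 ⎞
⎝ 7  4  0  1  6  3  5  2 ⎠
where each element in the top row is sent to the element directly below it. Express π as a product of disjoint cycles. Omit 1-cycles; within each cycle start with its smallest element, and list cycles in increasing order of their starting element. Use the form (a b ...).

(0 7 2)(1 4 6 5 3)

Iterating π from 0 gives 0 → 7 → 2 → 0; that is the 3-cycle (0 7 2).
Repeating from the next unused element and collecting all non-trivial cycles gives (0 7 2)(1 4 6 5 3).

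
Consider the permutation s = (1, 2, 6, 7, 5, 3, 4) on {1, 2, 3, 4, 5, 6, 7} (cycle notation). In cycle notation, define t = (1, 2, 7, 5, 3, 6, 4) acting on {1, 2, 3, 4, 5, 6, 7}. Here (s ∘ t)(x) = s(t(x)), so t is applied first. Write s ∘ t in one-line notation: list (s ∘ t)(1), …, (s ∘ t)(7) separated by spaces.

6 5 7 2 4 1 3

(s ∘ t)(x) = s(t(x)). Computing each image: s(t(1)) = s(2) = 6, s(t(2)) = s(7) = 5, s(t(3)) = s(6) = 7, s(t(4)) = s(1) = 2, s(t(5)) = s(3) = 4, s(t(6)) = s(4) = 1, s(t(7)) = s(5) = 3.
Hence s ∘ t = [6 5 7 2 4 1 3].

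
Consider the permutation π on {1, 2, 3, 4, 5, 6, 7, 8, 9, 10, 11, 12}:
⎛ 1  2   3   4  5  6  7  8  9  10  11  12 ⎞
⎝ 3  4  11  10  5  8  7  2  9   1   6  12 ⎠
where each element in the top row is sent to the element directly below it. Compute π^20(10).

6

Tracing 10 → 1 → … returns to 10 after 8 steps, so 10 lies in an 8-cycle (1 3 11 6 8 2 4 10).
Powers repeat with period 8 on this cycle, and 20 mod 8 = 4, so π^20(10) = π^4(10).
Stepping 4 places around the cycle: 10 → 1 → 3 → 11 → 6.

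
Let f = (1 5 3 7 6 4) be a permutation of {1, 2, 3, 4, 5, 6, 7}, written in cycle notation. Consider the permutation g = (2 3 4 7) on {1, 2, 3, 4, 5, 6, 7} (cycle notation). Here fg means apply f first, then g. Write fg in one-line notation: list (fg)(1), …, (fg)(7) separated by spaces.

5 3 2 1 4 7 6

(fg)(x) = g(f(x)). Computing each image: g(f(1)) = g(5) = 5, g(f(2)) = g(2) = 3, g(f(3)) = g(7) = 2, g(f(4)) = g(1) = 1, g(f(5)) = g(3) = 4, g(f(6)) = g(4) = 7, g(f(7)) = g(6) = 6.
Hence fg = [5 3 2 1 4 7 6].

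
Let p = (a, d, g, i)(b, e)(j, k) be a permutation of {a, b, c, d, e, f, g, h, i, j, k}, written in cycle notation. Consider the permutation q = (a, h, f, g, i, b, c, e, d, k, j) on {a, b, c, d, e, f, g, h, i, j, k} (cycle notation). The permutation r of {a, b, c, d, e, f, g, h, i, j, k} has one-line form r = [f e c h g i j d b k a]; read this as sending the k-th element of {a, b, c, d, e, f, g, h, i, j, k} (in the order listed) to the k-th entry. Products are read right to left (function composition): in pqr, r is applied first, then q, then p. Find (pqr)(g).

d

Chase g: r(g) = j; q(j) = a; p(a) = d. Hence (pqr)(g) = d.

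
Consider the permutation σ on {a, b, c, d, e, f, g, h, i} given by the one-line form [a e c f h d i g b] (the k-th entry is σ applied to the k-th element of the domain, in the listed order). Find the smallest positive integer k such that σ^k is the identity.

10

The disjoint-cycle form of σ has cycle lengths 5, 2, 1, 1.
Since disjoint cycles commute, ord(σ) = lcm(5, 2) = 10.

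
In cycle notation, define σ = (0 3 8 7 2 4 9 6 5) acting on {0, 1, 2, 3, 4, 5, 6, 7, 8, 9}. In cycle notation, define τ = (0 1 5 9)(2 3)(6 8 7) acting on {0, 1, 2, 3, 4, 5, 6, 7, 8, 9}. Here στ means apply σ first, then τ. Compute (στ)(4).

σ(4) = 9, then τ(9) = 0; composing gives (στ)(4) = 0.

0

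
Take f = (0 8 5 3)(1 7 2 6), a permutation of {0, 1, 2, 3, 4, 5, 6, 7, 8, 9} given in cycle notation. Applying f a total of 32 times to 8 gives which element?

8

8 lies in the 4-cycle (0 8 5 3).
On a 4-cycle, f^4 is the identity, so f^32 = f^0 there (32 ≡ 0 mod 4).
So f^32(8) = 8.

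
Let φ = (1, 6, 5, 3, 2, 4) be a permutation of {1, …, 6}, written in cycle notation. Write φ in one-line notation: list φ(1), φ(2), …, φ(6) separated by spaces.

6 4 2 1 3 5

Reading each image from the cycles: 1↦6, 2↦4, 3↦2, 4↦1, 5↦3, 6↦5.
Listing these in domain order gives 6 4 2 1 3 5.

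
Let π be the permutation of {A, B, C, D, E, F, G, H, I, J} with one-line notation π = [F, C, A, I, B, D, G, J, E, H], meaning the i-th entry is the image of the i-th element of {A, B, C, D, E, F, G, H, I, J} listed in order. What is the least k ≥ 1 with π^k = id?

The disjoint-cycle form of π has cycle lengths 7, 2, 1.
The order of π is the least common multiple of its cycle lengths: lcm(7, 2) = 14.

14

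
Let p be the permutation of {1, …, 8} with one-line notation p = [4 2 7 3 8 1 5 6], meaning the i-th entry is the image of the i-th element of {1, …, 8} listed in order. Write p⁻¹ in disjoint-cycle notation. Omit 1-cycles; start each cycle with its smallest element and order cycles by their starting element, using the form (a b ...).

The cycle decomposition of p is (1 4 3 7 5 8 6).
Reversing each cycle (and rotating so the smallest element leads) gives p⁻¹ = (1 6 8 5 7 3 4).

(1 6 8 5 7 3 4)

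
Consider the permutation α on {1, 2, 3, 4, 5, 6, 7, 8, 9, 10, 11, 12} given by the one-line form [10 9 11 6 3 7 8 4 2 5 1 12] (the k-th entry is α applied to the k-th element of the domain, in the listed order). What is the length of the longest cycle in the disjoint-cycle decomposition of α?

5

Decomposing into disjoint cycles gives (1, 10, 5, 3, 11)(2, 9)(4, 6, 7, 8); the longest has length 5.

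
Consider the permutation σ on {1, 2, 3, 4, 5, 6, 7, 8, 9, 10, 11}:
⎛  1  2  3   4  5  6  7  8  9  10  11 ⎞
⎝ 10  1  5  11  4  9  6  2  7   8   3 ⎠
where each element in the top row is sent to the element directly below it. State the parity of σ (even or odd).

even

In disjoint-cycle form the cycle lengths are 4, 4, 3.
A cycle is odd iff its length is even; σ has 2 even-length cycles, so sgn(σ) = (−1)^2 and σ is even.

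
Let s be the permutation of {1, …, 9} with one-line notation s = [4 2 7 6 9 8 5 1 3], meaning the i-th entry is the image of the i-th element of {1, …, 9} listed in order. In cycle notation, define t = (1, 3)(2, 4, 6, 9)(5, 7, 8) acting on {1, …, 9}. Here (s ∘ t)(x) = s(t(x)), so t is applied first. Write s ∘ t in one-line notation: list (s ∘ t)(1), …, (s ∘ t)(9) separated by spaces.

7 6 4 8 5 3 1 9 2

(s ∘ t)(x) = s(t(x)). Computing each image: s(t(1)) = s(3) = 7, s(t(2)) = s(4) = 6, s(t(3)) = s(1) = 4, s(t(4)) = s(6) = 8, s(t(5)) = s(7) = 5, s(t(6)) = s(9) = 3, s(t(7)) = s(8) = 1, s(t(8)) = s(5) = 9, s(t(9)) = s(2) = 2.
Hence s ∘ t = [7 6 4 8 5 3 1 9 2].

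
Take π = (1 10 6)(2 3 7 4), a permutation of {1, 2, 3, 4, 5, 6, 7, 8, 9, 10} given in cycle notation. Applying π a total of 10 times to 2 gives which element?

2 lies in the 4-cycle (2 3 7 4).
On a 4-cycle, π^4 is the identity, so π^10 = π^2 there (10 ≡ 2 mod 4).
Stepping 2 places around the cycle: 2 → 3 → 7.

7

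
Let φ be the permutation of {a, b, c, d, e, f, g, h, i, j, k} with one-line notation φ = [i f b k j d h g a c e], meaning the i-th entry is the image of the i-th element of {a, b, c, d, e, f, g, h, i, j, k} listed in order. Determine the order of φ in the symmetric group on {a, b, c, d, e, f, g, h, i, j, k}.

14

The disjoint-cycle form of φ has cycle lengths 7, 2, 2.
Since disjoint cycles commute, ord(φ) = lcm(7, 2, 2) = 14.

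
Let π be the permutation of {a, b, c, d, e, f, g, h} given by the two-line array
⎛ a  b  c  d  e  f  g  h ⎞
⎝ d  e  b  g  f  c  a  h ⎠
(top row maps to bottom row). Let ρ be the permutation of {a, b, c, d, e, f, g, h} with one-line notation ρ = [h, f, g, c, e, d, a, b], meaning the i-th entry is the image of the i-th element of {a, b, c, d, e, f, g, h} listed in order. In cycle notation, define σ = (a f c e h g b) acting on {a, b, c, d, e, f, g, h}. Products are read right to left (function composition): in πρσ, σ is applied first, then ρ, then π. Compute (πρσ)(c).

f

Chase c: σ(c) = e; ρ(e) = e; π(e) = f. Hence (πρσ)(c) = f.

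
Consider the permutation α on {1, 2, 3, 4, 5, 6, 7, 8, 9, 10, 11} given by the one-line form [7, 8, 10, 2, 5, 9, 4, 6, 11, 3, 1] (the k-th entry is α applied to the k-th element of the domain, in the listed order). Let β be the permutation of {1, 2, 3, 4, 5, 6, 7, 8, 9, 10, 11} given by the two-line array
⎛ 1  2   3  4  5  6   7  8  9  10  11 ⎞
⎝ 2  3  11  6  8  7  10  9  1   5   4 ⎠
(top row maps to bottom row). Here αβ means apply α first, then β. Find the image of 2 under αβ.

9

First apply α: α(2) = 8, then β(8) = 9. Thus (αβ)(2) = 9.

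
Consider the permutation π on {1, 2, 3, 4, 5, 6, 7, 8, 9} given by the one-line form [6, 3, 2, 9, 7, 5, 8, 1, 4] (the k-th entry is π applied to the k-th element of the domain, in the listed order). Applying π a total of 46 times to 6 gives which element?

Tracing 6 → 5 → … returns to 6 after 5 steps, so 6 lies in a 5-cycle (1 6 5 7 8).
Since the cycle has length 5, π^46 acts on it the same as π^1 (46 mod 5 = 1).
Advancing 1 step from 6: 6 → 5.

5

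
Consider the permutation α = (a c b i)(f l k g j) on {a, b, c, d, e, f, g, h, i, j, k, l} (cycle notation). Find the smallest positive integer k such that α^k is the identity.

The disjoint cycles have lengths 5, 4, 1, 1, 1.
Since disjoint cycles commute, ord(α) = lcm(5, 4) = 20.

20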